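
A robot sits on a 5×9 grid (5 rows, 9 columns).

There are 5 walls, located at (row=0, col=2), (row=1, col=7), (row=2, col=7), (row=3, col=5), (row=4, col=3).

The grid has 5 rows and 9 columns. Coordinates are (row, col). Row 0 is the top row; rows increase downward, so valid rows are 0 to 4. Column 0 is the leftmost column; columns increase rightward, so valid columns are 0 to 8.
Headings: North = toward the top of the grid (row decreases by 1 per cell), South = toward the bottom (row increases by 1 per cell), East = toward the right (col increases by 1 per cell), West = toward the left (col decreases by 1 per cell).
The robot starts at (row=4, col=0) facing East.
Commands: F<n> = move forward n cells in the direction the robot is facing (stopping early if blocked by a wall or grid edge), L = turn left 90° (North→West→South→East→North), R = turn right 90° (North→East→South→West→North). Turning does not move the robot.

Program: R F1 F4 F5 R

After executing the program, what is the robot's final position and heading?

Start: (row=4, col=0), facing East
  R: turn right, now facing South
  F1: move forward 0/1 (blocked), now at (row=4, col=0)
  F4: move forward 0/4 (blocked), now at (row=4, col=0)
  F5: move forward 0/5 (blocked), now at (row=4, col=0)
  R: turn right, now facing West
Final: (row=4, col=0), facing West

Answer: Final position: (row=4, col=0), facing West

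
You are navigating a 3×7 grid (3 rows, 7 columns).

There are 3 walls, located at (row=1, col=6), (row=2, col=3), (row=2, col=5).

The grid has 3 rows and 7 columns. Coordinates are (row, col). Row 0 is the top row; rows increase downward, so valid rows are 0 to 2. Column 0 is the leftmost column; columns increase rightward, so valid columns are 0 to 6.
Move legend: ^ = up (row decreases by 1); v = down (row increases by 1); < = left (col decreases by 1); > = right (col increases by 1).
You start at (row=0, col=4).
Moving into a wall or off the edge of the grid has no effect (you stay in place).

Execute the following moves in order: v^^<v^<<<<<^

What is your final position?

Answer: Final position: (row=0, col=0)

Derivation:
Start: (row=0, col=4)
  v (down): (row=0, col=4) -> (row=1, col=4)
  ^ (up): (row=1, col=4) -> (row=0, col=4)
  ^ (up): blocked, stay at (row=0, col=4)
  < (left): (row=0, col=4) -> (row=0, col=3)
  v (down): (row=0, col=3) -> (row=1, col=3)
  ^ (up): (row=1, col=3) -> (row=0, col=3)
  < (left): (row=0, col=3) -> (row=0, col=2)
  < (left): (row=0, col=2) -> (row=0, col=1)
  < (left): (row=0, col=1) -> (row=0, col=0)
  < (left): blocked, stay at (row=0, col=0)
  < (left): blocked, stay at (row=0, col=0)
  ^ (up): blocked, stay at (row=0, col=0)
Final: (row=0, col=0)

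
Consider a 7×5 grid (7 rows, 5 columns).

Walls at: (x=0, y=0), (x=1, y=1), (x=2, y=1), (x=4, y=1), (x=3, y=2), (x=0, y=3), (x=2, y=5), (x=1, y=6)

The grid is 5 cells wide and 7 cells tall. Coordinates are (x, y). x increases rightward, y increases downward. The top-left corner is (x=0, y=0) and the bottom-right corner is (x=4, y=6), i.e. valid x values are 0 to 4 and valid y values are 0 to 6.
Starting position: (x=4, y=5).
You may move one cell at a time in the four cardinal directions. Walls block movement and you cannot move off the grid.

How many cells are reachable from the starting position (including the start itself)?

Answer: Reachable cells: 22

Derivation:
BFS flood-fill from (x=4, y=5):
  Distance 0: (x=4, y=5)
  Distance 1: (x=4, y=4), (x=3, y=5), (x=4, y=6)
  Distance 2: (x=4, y=3), (x=3, y=4), (x=3, y=6)
  Distance 3: (x=4, y=2), (x=3, y=3), (x=2, y=4), (x=2, y=6)
  Distance 4: (x=2, y=3), (x=1, y=4)
  Distance 5: (x=2, y=2), (x=1, y=3), (x=0, y=4), (x=1, y=5)
  Distance 6: (x=1, y=2), (x=0, y=5)
  Distance 7: (x=0, y=2), (x=0, y=6)
  Distance 8: (x=0, y=1)
Total reachable: 22 (grid has 27 open cells total)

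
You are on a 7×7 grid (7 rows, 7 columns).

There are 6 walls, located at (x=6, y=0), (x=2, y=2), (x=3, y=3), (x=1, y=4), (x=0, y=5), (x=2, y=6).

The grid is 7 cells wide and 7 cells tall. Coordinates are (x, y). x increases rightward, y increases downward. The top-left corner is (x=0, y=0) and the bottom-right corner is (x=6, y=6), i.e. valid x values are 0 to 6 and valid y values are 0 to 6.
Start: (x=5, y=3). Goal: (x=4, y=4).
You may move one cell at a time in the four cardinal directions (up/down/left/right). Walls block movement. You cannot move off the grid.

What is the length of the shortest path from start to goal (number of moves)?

BFS from (x=5, y=3) until reaching (x=4, y=4):
  Distance 0: (x=5, y=3)
  Distance 1: (x=5, y=2), (x=4, y=3), (x=6, y=3), (x=5, y=4)
  Distance 2: (x=5, y=1), (x=4, y=2), (x=6, y=2), (x=4, y=4), (x=6, y=4), (x=5, y=5)  <- goal reached here
One shortest path (2 moves): (x=5, y=3) -> (x=4, y=3) -> (x=4, y=4)

Answer: Shortest path length: 2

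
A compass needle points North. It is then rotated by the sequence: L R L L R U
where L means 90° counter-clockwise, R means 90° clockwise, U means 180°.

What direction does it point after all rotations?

Start: North
  L (left (90° counter-clockwise)) -> West
  R (right (90° clockwise)) -> North
  L (left (90° counter-clockwise)) -> West
  L (left (90° counter-clockwise)) -> South
  R (right (90° clockwise)) -> West
  U (U-turn (180°)) -> East
Final: East

Answer: Final heading: East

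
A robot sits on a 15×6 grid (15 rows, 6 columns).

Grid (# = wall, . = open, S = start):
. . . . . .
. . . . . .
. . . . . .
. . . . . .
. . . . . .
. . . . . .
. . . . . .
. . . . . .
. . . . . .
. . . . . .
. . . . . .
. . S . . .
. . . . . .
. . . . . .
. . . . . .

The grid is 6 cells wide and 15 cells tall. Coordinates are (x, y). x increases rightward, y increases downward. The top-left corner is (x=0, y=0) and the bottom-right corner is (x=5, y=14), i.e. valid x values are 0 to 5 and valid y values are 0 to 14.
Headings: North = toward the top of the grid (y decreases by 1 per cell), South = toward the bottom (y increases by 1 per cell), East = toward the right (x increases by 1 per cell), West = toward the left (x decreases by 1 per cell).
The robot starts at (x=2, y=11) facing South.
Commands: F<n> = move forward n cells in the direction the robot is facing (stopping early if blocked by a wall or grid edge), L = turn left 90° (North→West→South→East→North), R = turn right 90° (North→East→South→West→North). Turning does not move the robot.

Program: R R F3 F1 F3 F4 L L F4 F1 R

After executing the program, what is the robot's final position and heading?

Start: (x=2, y=11), facing South
  R: turn right, now facing West
  R: turn right, now facing North
  F3: move forward 3, now at (x=2, y=8)
  F1: move forward 1, now at (x=2, y=7)
  F3: move forward 3, now at (x=2, y=4)
  F4: move forward 4, now at (x=2, y=0)
  L: turn left, now facing West
  L: turn left, now facing South
  F4: move forward 4, now at (x=2, y=4)
  F1: move forward 1, now at (x=2, y=5)
  R: turn right, now facing West
Final: (x=2, y=5), facing West

Answer: Final position: (x=2, y=5), facing West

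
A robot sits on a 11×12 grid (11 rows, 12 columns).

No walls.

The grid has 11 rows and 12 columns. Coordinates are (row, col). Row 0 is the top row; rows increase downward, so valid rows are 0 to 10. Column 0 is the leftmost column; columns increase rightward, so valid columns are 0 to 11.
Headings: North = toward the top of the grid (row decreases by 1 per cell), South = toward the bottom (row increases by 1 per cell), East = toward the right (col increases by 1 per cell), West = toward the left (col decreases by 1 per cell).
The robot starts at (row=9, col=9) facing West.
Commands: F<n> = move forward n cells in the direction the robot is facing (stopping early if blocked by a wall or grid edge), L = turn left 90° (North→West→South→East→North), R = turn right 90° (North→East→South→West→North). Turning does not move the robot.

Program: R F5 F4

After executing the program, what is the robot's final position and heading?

Start: (row=9, col=9), facing West
  R: turn right, now facing North
  F5: move forward 5, now at (row=4, col=9)
  F4: move forward 4, now at (row=0, col=9)
Final: (row=0, col=9), facing North

Answer: Final position: (row=0, col=9), facing North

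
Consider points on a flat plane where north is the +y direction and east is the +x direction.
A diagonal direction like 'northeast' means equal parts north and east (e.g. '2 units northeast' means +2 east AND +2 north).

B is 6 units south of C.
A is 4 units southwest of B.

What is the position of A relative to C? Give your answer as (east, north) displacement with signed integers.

Answer: A is at (east=-4, north=-10) relative to C.

Derivation:
Place C at the origin (east=0, north=0).
  B is 6 units south of C: delta (east=+0, north=-6); B at (east=0, north=-6).
  A is 4 units southwest of B: delta (east=-4, north=-4); A at (east=-4, north=-10).
Therefore A relative to C: (east=-4, north=-10).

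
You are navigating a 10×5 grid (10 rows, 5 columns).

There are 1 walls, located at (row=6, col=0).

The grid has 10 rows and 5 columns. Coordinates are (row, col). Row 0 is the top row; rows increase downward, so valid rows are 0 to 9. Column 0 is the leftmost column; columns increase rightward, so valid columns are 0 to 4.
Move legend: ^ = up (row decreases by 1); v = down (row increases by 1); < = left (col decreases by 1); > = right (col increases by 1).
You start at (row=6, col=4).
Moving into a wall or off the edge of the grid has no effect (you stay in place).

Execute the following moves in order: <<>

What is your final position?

Answer: Final position: (row=6, col=3)

Derivation:
Start: (row=6, col=4)
  < (left): (row=6, col=4) -> (row=6, col=3)
  < (left): (row=6, col=3) -> (row=6, col=2)
  > (right): (row=6, col=2) -> (row=6, col=3)
Final: (row=6, col=3)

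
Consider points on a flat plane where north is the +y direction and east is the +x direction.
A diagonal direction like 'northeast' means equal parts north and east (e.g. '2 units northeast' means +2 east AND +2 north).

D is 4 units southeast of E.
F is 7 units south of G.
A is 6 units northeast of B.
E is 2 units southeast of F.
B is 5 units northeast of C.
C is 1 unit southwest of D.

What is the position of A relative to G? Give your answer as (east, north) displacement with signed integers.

Place G at the origin (east=0, north=0).
  F is 7 units south of G: delta (east=+0, north=-7); F at (east=0, north=-7).
  E is 2 units southeast of F: delta (east=+2, north=-2); E at (east=2, north=-9).
  D is 4 units southeast of E: delta (east=+4, north=-4); D at (east=6, north=-13).
  C is 1 unit southwest of D: delta (east=-1, north=-1); C at (east=5, north=-14).
  B is 5 units northeast of C: delta (east=+5, north=+5); B at (east=10, north=-9).
  A is 6 units northeast of B: delta (east=+6, north=+6); A at (east=16, north=-3).
Therefore A relative to G: (east=16, north=-3).

Answer: A is at (east=16, north=-3) relative to G.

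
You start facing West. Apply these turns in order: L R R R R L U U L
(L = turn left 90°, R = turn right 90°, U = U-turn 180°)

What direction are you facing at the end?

Answer: Final heading: North

Derivation:
Start: West
  L (left (90° counter-clockwise)) -> South
  R (right (90° clockwise)) -> West
  R (right (90° clockwise)) -> North
  R (right (90° clockwise)) -> East
  R (right (90° clockwise)) -> South
  L (left (90° counter-clockwise)) -> East
  U (U-turn (180°)) -> West
  U (U-turn (180°)) -> East
  L (left (90° counter-clockwise)) -> North
Final: North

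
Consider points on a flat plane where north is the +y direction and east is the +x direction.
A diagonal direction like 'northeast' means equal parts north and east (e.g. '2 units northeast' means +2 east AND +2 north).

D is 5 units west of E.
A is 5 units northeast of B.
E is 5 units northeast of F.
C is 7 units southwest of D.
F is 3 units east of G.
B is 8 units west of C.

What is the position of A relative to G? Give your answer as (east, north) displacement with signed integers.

Answer: A is at (east=-7, north=3) relative to G.

Derivation:
Place G at the origin (east=0, north=0).
  F is 3 units east of G: delta (east=+3, north=+0); F at (east=3, north=0).
  E is 5 units northeast of F: delta (east=+5, north=+5); E at (east=8, north=5).
  D is 5 units west of E: delta (east=-5, north=+0); D at (east=3, north=5).
  C is 7 units southwest of D: delta (east=-7, north=-7); C at (east=-4, north=-2).
  B is 8 units west of C: delta (east=-8, north=+0); B at (east=-12, north=-2).
  A is 5 units northeast of B: delta (east=+5, north=+5); A at (east=-7, north=3).
Therefore A relative to G: (east=-7, north=3).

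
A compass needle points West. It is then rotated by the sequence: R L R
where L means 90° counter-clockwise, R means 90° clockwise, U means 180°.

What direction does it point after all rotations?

Start: West
  R (right (90° clockwise)) -> North
  L (left (90° counter-clockwise)) -> West
  R (right (90° clockwise)) -> North
Final: North

Answer: Final heading: North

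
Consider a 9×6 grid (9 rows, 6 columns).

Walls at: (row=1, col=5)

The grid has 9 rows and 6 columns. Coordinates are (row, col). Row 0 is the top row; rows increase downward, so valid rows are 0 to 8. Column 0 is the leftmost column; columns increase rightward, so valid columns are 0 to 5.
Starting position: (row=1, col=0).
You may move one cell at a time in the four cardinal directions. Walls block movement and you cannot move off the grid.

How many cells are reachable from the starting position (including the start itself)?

BFS flood-fill from (row=1, col=0):
  Distance 0: (row=1, col=0)
  Distance 1: (row=0, col=0), (row=1, col=1), (row=2, col=0)
  Distance 2: (row=0, col=1), (row=1, col=2), (row=2, col=1), (row=3, col=0)
  Distance 3: (row=0, col=2), (row=1, col=3), (row=2, col=2), (row=3, col=1), (row=4, col=0)
  Distance 4: (row=0, col=3), (row=1, col=4), (row=2, col=3), (row=3, col=2), (row=4, col=1), (row=5, col=0)
  Distance 5: (row=0, col=4), (row=2, col=4), (row=3, col=3), (row=4, col=2), (row=5, col=1), (row=6, col=0)
  Distance 6: (row=0, col=5), (row=2, col=5), (row=3, col=4), (row=4, col=3), (row=5, col=2), (row=6, col=1), (row=7, col=0)
  Distance 7: (row=3, col=5), (row=4, col=4), (row=5, col=3), (row=6, col=2), (row=7, col=1), (row=8, col=0)
  Distance 8: (row=4, col=5), (row=5, col=4), (row=6, col=3), (row=7, col=2), (row=8, col=1)
  Distance 9: (row=5, col=5), (row=6, col=4), (row=7, col=3), (row=8, col=2)
  Distance 10: (row=6, col=5), (row=7, col=4), (row=8, col=3)
  Distance 11: (row=7, col=5), (row=8, col=4)
  Distance 12: (row=8, col=5)
Total reachable: 53 (grid has 53 open cells total)

Answer: Reachable cells: 53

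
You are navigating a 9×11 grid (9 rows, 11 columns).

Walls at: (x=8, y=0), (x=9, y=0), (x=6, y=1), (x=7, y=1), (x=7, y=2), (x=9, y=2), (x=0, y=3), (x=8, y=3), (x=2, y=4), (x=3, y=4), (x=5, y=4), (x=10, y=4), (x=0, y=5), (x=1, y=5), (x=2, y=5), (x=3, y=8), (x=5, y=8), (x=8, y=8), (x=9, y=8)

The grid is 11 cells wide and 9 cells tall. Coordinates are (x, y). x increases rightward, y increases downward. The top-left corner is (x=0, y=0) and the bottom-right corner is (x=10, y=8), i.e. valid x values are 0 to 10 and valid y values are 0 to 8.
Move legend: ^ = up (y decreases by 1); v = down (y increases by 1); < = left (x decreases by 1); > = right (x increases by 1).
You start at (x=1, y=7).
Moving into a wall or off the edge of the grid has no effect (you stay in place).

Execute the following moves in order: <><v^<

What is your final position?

Start: (x=1, y=7)
  < (left): (x=1, y=7) -> (x=0, y=7)
  > (right): (x=0, y=7) -> (x=1, y=7)
  < (left): (x=1, y=7) -> (x=0, y=7)
  v (down): (x=0, y=7) -> (x=0, y=8)
  ^ (up): (x=0, y=8) -> (x=0, y=7)
  < (left): blocked, stay at (x=0, y=7)
Final: (x=0, y=7)

Answer: Final position: (x=0, y=7)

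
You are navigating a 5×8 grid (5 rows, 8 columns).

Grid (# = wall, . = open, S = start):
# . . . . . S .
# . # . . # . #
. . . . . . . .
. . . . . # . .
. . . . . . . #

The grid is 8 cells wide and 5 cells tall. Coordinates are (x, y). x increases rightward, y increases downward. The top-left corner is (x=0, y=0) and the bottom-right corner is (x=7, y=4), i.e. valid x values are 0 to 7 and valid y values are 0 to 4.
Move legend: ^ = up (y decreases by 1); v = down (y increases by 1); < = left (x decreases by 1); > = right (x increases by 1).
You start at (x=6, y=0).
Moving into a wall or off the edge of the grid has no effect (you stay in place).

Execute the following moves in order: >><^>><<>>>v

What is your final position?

Answer: Final position: (x=7, y=0)

Derivation:
Start: (x=6, y=0)
  > (right): (x=6, y=0) -> (x=7, y=0)
  > (right): blocked, stay at (x=7, y=0)
  < (left): (x=7, y=0) -> (x=6, y=0)
  ^ (up): blocked, stay at (x=6, y=0)
  > (right): (x=6, y=0) -> (x=7, y=0)
  > (right): blocked, stay at (x=7, y=0)
  < (left): (x=7, y=0) -> (x=6, y=0)
  < (left): (x=6, y=0) -> (x=5, y=0)
  > (right): (x=5, y=0) -> (x=6, y=0)
  > (right): (x=6, y=0) -> (x=7, y=0)
  > (right): blocked, stay at (x=7, y=0)
  v (down): blocked, stay at (x=7, y=0)
Final: (x=7, y=0)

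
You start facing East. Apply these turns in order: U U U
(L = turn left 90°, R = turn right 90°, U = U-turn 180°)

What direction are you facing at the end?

Start: East
  U (U-turn (180°)) -> West
  U (U-turn (180°)) -> East
  U (U-turn (180°)) -> West
Final: West

Answer: Final heading: West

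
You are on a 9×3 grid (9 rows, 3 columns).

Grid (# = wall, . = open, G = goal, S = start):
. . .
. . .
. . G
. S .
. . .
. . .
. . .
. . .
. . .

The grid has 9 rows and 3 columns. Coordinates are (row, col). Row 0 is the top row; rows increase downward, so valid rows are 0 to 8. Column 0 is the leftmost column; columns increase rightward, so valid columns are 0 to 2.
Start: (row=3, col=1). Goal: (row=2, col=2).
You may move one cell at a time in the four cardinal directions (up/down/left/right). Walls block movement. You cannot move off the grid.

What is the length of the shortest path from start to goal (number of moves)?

BFS from (row=3, col=1) until reaching (row=2, col=2):
  Distance 0: (row=3, col=1)
  Distance 1: (row=2, col=1), (row=3, col=0), (row=3, col=2), (row=4, col=1)
  Distance 2: (row=1, col=1), (row=2, col=0), (row=2, col=2), (row=4, col=0), (row=4, col=2), (row=5, col=1)  <- goal reached here
One shortest path (2 moves): (row=3, col=1) -> (row=3, col=2) -> (row=2, col=2)

Answer: Shortest path length: 2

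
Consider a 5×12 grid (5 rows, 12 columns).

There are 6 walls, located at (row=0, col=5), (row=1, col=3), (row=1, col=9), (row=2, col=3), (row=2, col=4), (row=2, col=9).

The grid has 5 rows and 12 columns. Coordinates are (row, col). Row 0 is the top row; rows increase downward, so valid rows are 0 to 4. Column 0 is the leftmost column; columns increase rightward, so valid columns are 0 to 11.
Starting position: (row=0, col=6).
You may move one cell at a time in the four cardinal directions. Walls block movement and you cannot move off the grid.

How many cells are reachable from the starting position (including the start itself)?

Answer: Reachable cells: 54

Derivation:
BFS flood-fill from (row=0, col=6):
  Distance 0: (row=0, col=6)
  Distance 1: (row=0, col=7), (row=1, col=6)
  Distance 2: (row=0, col=8), (row=1, col=5), (row=1, col=7), (row=2, col=6)
  Distance 3: (row=0, col=9), (row=1, col=4), (row=1, col=8), (row=2, col=5), (row=2, col=7), (row=3, col=6)
  Distance 4: (row=0, col=4), (row=0, col=10), (row=2, col=8), (row=3, col=5), (row=3, col=7), (row=4, col=6)
  Distance 5: (row=0, col=3), (row=0, col=11), (row=1, col=10), (row=3, col=4), (row=3, col=8), (row=4, col=5), (row=4, col=7)
  Distance 6: (row=0, col=2), (row=1, col=11), (row=2, col=10), (row=3, col=3), (row=3, col=9), (row=4, col=4), (row=4, col=8)
  Distance 7: (row=0, col=1), (row=1, col=2), (row=2, col=11), (row=3, col=2), (row=3, col=10), (row=4, col=3), (row=4, col=9)
  Distance 8: (row=0, col=0), (row=1, col=1), (row=2, col=2), (row=3, col=1), (row=3, col=11), (row=4, col=2), (row=4, col=10)
  Distance 9: (row=1, col=0), (row=2, col=1), (row=3, col=0), (row=4, col=1), (row=4, col=11)
  Distance 10: (row=2, col=0), (row=4, col=0)
Total reachable: 54 (grid has 54 open cells total)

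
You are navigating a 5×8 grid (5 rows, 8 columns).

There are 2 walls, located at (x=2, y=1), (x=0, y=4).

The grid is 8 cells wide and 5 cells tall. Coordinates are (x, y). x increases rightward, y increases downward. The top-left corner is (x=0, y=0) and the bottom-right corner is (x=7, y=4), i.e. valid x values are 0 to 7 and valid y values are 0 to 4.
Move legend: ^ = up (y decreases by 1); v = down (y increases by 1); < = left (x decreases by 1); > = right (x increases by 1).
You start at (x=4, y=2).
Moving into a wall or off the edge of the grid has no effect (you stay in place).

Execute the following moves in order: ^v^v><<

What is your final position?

Start: (x=4, y=2)
  ^ (up): (x=4, y=2) -> (x=4, y=1)
  v (down): (x=4, y=1) -> (x=4, y=2)
  ^ (up): (x=4, y=2) -> (x=4, y=1)
  v (down): (x=4, y=1) -> (x=4, y=2)
  > (right): (x=4, y=2) -> (x=5, y=2)
  < (left): (x=5, y=2) -> (x=4, y=2)
  < (left): (x=4, y=2) -> (x=3, y=2)
Final: (x=3, y=2)

Answer: Final position: (x=3, y=2)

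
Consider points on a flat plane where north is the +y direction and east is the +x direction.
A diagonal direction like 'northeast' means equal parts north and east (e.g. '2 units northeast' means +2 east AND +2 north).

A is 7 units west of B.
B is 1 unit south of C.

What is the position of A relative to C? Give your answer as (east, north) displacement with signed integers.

Place C at the origin (east=0, north=0).
  B is 1 unit south of C: delta (east=+0, north=-1); B at (east=0, north=-1).
  A is 7 units west of B: delta (east=-7, north=+0); A at (east=-7, north=-1).
Therefore A relative to C: (east=-7, north=-1).

Answer: A is at (east=-7, north=-1) relative to C.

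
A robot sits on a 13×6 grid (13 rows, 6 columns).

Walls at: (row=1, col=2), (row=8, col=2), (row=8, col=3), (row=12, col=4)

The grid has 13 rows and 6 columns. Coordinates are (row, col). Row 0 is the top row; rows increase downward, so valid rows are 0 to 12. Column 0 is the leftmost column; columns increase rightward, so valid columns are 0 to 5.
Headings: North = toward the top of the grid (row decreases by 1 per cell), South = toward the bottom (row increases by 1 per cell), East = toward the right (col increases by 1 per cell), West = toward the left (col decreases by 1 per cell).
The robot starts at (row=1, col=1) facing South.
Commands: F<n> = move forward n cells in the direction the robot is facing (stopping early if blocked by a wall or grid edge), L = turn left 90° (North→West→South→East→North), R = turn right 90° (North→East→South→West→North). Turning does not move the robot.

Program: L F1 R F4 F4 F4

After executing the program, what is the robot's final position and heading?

Start: (row=1, col=1), facing South
  L: turn left, now facing East
  F1: move forward 0/1 (blocked), now at (row=1, col=1)
  R: turn right, now facing South
  F4: move forward 4, now at (row=5, col=1)
  F4: move forward 4, now at (row=9, col=1)
  F4: move forward 3/4 (blocked), now at (row=12, col=1)
Final: (row=12, col=1), facing South

Answer: Final position: (row=12, col=1), facing South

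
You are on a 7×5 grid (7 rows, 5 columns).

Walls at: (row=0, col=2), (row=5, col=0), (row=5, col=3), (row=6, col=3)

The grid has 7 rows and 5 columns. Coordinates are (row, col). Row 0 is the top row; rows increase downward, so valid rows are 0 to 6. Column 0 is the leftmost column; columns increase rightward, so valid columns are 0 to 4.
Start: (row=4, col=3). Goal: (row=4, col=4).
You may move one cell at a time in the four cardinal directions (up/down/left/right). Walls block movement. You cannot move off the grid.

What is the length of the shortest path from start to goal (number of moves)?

Answer: Shortest path length: 1

Derivation:
BFS from (row=4, col=3) until reaching (row=4, col=4):
  Distance 0: (row=4, col=3)
  Distance 1: (row=3, col=3), (row=4, col=2), (row=4, col=4)  <- goal reached here
One shortest path (1 moves): (row=4, col=3) -> (row=4, col=4)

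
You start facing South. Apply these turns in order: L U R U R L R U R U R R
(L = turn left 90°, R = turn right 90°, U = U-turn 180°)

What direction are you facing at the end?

Answer: Final heading: South

Derivation:
Start: South
  L (left (90° counter-clockwise)) -> East
  U (U-turn (180°)) -> West
  R (right (90° clockwise)) -> North
  U (U-turn (180°)) -> South
  R (right (90° clockwise)) -> West
  L (left (90° counter-clockwise)) -> South
  R (right (90° clockwise)) -> West
  U (U-turn (180°)) -> East
  R (right (90° clockwise)) -> South
  U (U-turn (180°)) -> North
  R (right (90° clockwise)) -> East
  R (right (90° clockwise)) -> South
Final: South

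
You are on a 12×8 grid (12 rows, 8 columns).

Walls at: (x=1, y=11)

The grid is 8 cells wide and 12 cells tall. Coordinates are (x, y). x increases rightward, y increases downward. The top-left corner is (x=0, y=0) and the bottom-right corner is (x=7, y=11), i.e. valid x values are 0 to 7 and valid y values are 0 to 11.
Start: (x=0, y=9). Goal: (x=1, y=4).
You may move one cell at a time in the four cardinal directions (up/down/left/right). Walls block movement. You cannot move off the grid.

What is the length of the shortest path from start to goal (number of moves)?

Answer: Shortest path length: 6

Derivation:
BFS from (x=0, y=9) until reaching (x=1, y=4):
  Distance 0: (x=0, y=9)
  Distance 1: (x=0, y=8), (x=1, y=9), (x=0, y=10)
  Distance 2: (x=0, y=7), (x=1, y=8), (x=2, y=9), (x=1, y=10), (x=0, y=11)
  Distance 3: (x=0, y=6), (x=1, y=7), (x=2, y=8), (x=3, y=9), (x=2, y=10)
  Distance 4: (x=0, y=5), (x=1, y=6), (x=2, y=7), (x=3, y=8), (x=4, y=9), (x=3, y=10), (x=2, y=11)
  Distance 5: (x=0, y=4), (x=1, y=5), (x=2, y=6), (x=3, y=7), (x=4, y=8), (x=5, y=9), (x=4, y=10), (x=3, y=11)
  Distance 6: (x=0, y=3), (x=1, y=4), (x=2, y=5), (x=3, y=6), (x=4, y=7), (x=5, y=8), (x=6, y=9), (x=5, y=10), (x=4, y=11)  <- goal reached here
One shortest path (6 moves): (x=0, y=9) -> (x=1, y=9) -> (x=1, y=8) -> (x=1, y=7) -> (x=1, y=6) -> (x=1, y=5) -> (x=1, y=4)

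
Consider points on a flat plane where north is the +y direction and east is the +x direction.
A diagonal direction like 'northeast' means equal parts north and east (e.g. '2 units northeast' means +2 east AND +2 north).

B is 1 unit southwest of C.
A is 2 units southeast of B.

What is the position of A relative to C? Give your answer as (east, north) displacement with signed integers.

Answer: A is at (east=1, north=-3) relative to C.

Derivation:
Place C at the origin (east=0, north=0).
  B is 1 unit southwest of C: delta (east=-1, north=-1); B at (east=-1, north=-1).
  A is 2 units southeast of B: delta (east=+2, north=-2); A at (east=1, north=-3).
Therefore A relative to C: (east=1, north=-3).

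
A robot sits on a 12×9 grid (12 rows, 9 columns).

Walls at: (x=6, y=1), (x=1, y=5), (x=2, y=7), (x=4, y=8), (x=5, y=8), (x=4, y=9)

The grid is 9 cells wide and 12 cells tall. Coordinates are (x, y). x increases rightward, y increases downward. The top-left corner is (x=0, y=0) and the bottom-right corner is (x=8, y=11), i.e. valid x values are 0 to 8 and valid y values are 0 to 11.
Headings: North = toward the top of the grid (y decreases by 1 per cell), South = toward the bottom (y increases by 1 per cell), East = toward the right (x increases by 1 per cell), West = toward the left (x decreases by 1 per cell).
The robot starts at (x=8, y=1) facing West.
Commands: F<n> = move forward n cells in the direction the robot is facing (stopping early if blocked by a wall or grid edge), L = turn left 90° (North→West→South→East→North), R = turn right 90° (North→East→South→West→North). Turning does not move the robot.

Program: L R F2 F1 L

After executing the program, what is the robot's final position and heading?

Answer: Final position: (x=7, y=1), facing South

Derivation:
Start: (x=8, y=1), facing West
  L: turn left, now facing South
  R: turn right, now facing West
  F2: move forward 1/2 (blocked), now at (x=7, y=1)
  F1: move forward 0/1 (blocked), now at (x=7, y=1)
  L: turn left, now facing South
Final: (x=7, y=1), facing South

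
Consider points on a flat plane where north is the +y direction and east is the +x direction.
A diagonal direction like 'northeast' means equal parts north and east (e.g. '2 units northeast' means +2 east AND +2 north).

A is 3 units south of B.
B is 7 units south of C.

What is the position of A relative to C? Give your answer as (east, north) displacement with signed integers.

Place C at the origin (east=0, north=0).
  B is 7 units south of C: delta (east=+0, north=-7); B at (east=0, north=-7).
  A is 3 units south of B: delta (east=+0, north=-3); A at (east=0, north=-10).
Therefore A relative to C: (east=0, north=-10).

Answer: A is at (east=0, north=-10) relative to C.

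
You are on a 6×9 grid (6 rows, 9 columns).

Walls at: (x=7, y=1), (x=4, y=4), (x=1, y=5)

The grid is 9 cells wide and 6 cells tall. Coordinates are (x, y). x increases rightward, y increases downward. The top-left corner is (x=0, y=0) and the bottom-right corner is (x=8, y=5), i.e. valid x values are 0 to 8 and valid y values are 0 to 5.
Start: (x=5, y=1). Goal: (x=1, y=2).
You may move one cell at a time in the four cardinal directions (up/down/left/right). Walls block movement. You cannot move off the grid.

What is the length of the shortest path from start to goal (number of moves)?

Answer: Shortest path length: 5

Derivation:
BFS from (x=5, y=1) until reaching (x=1, y=2):
  Distance 0: (x=5, y=1)
  Distance 1: (x=5, y=0), (x=4, y=1), (x=6, y=1), (x=5, y=2)
  Distance 2: (x=4, y=0), (x=6, y=0), (x=3, y=1), (x=4, y=2), (x=6, y=2), (x=5, y=3)
  Distance 3: (x=3, y=0), (x=7, y=0), (x=2, y=1), (x=3, y=2), (x=7, y=2), (x=4, y=3), (x=6, y=3), (x=5, y=4)
  Distance 4: (x=2, y=0), (x=8, y=0), (x=1, y=1), (x=2, y=2), (x=8, y=2), (x=3, y=3), (x=7, y=3), (x=6, y=4), (x=5, y=5)
  Distance 5: (x=1, y=0), (x=0, y=1), (x=8, y=1), (x=1, y=2), (x=2, y=3), (x=8, y=3), (x=3, y=4), (x=7, y=4), (x=4, y=5), (x=6, y=5)  <- goal reached here
One shortest path (5 moves): (x=5, y=1) -> (x=4, y=1) -> (x=3, y=1) -> (x=2, y=1) -> (x=1, y=1) -> (x=1, y=2)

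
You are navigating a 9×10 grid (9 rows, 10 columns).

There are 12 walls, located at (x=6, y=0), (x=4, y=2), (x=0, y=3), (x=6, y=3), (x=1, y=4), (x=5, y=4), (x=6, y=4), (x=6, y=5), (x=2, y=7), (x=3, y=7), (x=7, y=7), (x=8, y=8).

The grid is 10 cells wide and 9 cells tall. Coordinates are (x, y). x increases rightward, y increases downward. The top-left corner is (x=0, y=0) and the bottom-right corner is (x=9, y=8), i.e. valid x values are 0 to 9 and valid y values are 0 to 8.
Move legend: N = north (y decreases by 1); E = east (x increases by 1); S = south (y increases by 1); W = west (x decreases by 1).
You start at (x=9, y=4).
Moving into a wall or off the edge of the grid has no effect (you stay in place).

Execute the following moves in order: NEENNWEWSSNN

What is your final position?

Answer: Final position: (x=8, y=1)

Derivation:
Start: (x=9, y=4)
  N (north): (x=9, y=4) -> (x=9, y=3)
  E (east): blocked, stay at (x=9, y=3)
  E (east): blocked, stay at (x=9, y=3)
  N (north): (x=9, y=3) -> (x=9, y=2)
  N (north): (x=9, y=2) -> (x=9, y=1)
  W (west): (x=9, y=1) -> (x=8, y=1)
  E (east): (x=8, y=1) -> (x=9, y=1)
  W (west): (x=9, y=1) -> (x=8, y=1)
  S (south): (x=8, y=1) -> (x=8, y=2)
  S (south): (x=8, y=2) -> (x=8, y=3)
  N (north): (x=8, y=3) -> (x=8, y=2)
  N (north): (x=8, y=2) -> (x=8, y=1)
Final: (x=8, y=1)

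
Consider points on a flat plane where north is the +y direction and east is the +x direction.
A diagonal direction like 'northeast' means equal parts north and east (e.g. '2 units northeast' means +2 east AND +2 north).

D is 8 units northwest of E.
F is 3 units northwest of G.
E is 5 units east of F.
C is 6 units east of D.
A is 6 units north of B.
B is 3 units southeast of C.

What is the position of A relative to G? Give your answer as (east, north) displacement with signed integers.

Place G at the origin (east=0, north=0).
  F is 3 units northwest of G: delta (east=-3, north=+3); F at (east=-3, north=3).
  E is 5 units east of F: delta (east=+5, north=+0); E at (east=2, north=3).
  D is 8 units northwest of E: delta (east=-8, north=+8); D at (east=-6, north=11).
  C is 6 units east of D: delta (east=+6, north=+0); C at (east=0, north=11).
  B is 3 units southeast of C: delta (east=+3, north=-3); B at (east=3, north=8).
  A is 6 units north of B: delta (east=+0, north=+6); A at (east=3, north=14).
Therefore A relative to G: (east=3, north=14).

Answer: A is at (east=3, north=14) relative to G.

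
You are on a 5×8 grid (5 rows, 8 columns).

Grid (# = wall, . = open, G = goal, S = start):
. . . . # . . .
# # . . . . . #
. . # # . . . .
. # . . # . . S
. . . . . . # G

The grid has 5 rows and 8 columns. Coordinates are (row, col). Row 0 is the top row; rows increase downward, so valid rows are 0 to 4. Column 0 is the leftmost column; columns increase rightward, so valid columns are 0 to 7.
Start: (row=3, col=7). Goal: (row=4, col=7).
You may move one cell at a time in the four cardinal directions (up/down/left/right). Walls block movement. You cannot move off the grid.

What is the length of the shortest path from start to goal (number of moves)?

BFS from (row=3, col=7) until reaching (row=4, col=7):
  Distance 0: (row=3, col=7)
  Distance 1: (row=2, col=7), (row=3, col=6), (row=4, col=7)  <- goal reached here
One shortest path (1 moves): (row=3, col=7) -> (row=4, col=7)

Answer: Shortest path length: 1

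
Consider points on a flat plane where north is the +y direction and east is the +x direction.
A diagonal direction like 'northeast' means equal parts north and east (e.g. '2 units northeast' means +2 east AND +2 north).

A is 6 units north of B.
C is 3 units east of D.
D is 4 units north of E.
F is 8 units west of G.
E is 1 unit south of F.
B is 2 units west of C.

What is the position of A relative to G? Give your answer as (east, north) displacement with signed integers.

Answer: A is at (east=-7, north=9) relative to G.

Derivation:
Place G at the origin (east=0, north=0).
  F is 8 units west of G: delta (east=-8, north=+0); F at (east=-8, north=0).
  E is 1 unit south of F: delta (east=+0, north=-1); E at (east=-8, north=-1).
  D is 4 units north of E: delta (east=+0, north=+4); D at (east=-8, north=3).
  C is 3 units east of D: delta (east=+3, north=+0); C at (east=-5, north=3).
  B is 2 units west of C: delta (east=-2, north=+0); B at (east=-7, north=3).
  A is 6 units north of B: delta (east=+0, north=+6); A at (east=-7, north=9).
Therefore A relative to G: (east=-7, north=9).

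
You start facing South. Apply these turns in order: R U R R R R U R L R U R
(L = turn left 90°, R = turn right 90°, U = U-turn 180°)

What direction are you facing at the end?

Start: South
  R (right (90° clockwise)) -> West
  U (U-turn (180°)) -> East
  R (right (90° clockwise)) -> South
  R (right (90° clockwise)) -> West
  R (right (90° clockwise)) -> North
  R (right (90° clockwise)) -> East
  U (U-turn (180°)) -> West
  R (right (90° clockwise)) -> North
  L (left (90° counter-clockwise)) -> West
  R (right (90° clockwise)) -> North
  U (U-turn (180°)) -> South
  R (right (90° clockwise)) -> West
Final: West

Answer: Final heading: West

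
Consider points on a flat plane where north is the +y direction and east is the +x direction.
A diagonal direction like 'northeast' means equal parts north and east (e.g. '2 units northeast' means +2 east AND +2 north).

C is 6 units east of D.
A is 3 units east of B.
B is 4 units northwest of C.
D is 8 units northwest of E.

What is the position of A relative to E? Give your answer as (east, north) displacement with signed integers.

Place E at the origin (east=0, north=0).
  D is 8 units northwest of E: delta (east=-8, north=+8); D at (east=-8, north=8).
  C is 6 units east of D: delta (east=+6, north=+0); C at (east=-2, north=8).
  B is 4 units northwest of C: delta (east=-4, north=+4); B at (east=-6, north=12).
  A is 3 units east of B: delta (east=+3, north=+0); A at (east=-3, north=12).
Therefore A relative to E: (east=-3, north=12).

Answer: A is at (east=-3, north=12) relative to E.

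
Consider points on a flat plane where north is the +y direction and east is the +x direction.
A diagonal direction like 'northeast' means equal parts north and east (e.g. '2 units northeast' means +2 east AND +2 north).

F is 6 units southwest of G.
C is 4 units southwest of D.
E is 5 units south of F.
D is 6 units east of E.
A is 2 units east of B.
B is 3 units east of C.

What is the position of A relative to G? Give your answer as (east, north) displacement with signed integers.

Place G at the origin (east=0, north=0).
  F is 6 units southwest of G: delta (east=-6, north=-6); F at (east=-6, north=-6).
  E is 5 units south of F: delta (east=+0, north=-5); E at (east=-6, north=-11).
  D is 6 units east of E: delta (east=+6, north=+0); D at (east=0, north=-11).
  C is 4 units southwest of D: delta (east=-4, north=-4); C at (east=-4, north=-15).
  B is 3 units east of C: delta (east=+3, north=+0); B at (east=-1, north=-15).
  A is 2 units east of B: delta (east=+2, north=+0); A at (east=1, north=-15).
Therefore A relative to G: (east=1, north=-15).

Answer: A is at (east=1, north=-15) relative to G.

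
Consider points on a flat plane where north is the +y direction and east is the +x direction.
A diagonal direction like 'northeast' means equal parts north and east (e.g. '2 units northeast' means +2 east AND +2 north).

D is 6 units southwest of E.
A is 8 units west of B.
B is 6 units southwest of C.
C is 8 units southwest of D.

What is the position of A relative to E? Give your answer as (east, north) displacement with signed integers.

Answer: A is at (east=-28, north=-20) relative to E.

Derivation:
Place E at the origin (east=0, north=0).
  D is 6 units southwest of E: delta (east=-6, north=-6); D at (east=-6, north=-6).
  C is 8 units southwest of D: delta (east=-8, north=-8); C at (east=-14, north=-14).
  B is 6 units southwest of C: delta (east=-6, north=-6); B at (east=-20, north=-20).
  A is 8 units west of B: delta (east=-8, north=+0); A at (east=-28, north=-20).
Therefore A relative to E: (east=-28, north=-20).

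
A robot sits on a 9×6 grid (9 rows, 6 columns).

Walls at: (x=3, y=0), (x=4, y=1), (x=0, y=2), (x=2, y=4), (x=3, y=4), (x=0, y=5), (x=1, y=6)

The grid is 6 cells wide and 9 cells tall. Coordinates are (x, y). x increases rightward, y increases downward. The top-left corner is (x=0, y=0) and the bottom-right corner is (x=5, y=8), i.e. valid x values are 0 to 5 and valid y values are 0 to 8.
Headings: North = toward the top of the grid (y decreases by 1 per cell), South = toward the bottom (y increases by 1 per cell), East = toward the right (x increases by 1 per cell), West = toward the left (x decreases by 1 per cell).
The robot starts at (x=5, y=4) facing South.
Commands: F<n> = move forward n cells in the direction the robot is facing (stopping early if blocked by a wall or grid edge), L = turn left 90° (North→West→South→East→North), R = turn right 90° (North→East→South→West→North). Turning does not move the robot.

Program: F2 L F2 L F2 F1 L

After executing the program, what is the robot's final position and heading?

Start: (x=5, y=4), facing South
  F2: move forward 2, now at (x=5, y=6)
  L: turn left, now facing East
  F2: move forward 0/2 (blocked), now at (x=5, y=6)
  L: turn left, now facing North
  F2: move forward 2, now at (x=5, y=4)
  F1: move forward 1, now at (x=5, y=3)
  L: turn left, now facing West
Final: (x=5, y=3), facing West

Answer: Final position: (x=5, y=3), facing West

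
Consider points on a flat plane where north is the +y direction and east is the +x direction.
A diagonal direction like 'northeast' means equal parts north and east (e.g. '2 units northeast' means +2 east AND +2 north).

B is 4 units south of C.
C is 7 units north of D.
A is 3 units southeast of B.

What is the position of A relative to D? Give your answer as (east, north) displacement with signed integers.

Place D at the origin (east=0, north=0).
  C is 7 units north of D: delta (east=+0, north=+7); C at (east=0, north=7).
  B is 4 units south of C: delta (east=+0, north=-4); B at (east=0, north=3).
  A is 3 units southeast of B: delta (east=+3, north=-3); A at (east=3, north=0).
Therefore A relative to D: (east=3, north=0).

Answer: A is at (east=3, north=0) relative to D.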